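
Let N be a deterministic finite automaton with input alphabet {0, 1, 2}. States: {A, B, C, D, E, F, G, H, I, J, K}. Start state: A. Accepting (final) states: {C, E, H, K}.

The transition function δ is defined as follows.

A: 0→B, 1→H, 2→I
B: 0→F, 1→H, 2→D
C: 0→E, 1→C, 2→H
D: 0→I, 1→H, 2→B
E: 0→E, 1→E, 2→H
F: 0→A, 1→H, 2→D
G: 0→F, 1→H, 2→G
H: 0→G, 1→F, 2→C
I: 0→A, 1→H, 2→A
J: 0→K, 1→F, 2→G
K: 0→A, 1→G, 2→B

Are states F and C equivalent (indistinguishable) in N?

No

Reachable states from the start: {A,B,C,D,E,F,G,H,I}. Unreachable: {J,K} — drop them.
Initial partition by acceptance: {C,E,H} | {A,B,D,F,G,I}.
Refine {C,E,H} on symbol 0: members go to different blocks, giving {C,E} and {H}.
The partition is now stable with 3 blocks: {C,E} | {A,B,D,F,G,I} | {H}.
F and C end up in different blocks, so they are distinguishable. For instance, the string 'ε' is accepted from only C.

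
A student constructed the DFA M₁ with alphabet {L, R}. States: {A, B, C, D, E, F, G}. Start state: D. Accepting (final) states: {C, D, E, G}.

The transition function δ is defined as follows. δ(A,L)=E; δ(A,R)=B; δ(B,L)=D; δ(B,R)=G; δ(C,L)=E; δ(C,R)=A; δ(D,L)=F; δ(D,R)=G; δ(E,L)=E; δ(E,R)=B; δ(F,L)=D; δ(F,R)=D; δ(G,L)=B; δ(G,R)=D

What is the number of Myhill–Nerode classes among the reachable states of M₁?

2

Reachable states from the start: {B,D,F,G}. Unreachable: {A,C,E} — drop them.
Start with accepting vs non-accepting: {D,G} | {B,F}.
Stable partition: {D,G} | {B,F} — 2 equivalence classes.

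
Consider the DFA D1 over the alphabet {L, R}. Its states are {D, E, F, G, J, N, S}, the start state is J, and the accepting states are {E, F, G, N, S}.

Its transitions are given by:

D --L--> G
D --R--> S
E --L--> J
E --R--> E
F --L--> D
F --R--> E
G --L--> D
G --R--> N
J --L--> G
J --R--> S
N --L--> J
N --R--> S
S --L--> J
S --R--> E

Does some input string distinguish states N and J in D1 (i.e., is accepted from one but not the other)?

Reachable states from the start: {D,E,G,J,N,S}. Unreachable: {F} — drop them.
Start with accepting vs non-accepting: {E,G,N,S} | {D,J}.
No further refinement is possible. Final partition (2 blocks): {E,G,N,S} | {D,J}.
N and J end up in different blocks, so they are distinguishable. For instance, the string 'ε' is accepted from only N.

Yes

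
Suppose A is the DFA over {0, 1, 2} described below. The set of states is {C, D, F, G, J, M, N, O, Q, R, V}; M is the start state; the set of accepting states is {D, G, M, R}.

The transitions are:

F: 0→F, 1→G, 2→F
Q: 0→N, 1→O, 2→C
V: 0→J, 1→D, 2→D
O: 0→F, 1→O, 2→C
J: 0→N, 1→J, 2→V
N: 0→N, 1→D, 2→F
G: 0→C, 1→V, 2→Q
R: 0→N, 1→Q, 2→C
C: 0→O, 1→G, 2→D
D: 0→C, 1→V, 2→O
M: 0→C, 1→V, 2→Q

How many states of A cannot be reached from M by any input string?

1

No path from M leads to R; the other 10 states are all reachable.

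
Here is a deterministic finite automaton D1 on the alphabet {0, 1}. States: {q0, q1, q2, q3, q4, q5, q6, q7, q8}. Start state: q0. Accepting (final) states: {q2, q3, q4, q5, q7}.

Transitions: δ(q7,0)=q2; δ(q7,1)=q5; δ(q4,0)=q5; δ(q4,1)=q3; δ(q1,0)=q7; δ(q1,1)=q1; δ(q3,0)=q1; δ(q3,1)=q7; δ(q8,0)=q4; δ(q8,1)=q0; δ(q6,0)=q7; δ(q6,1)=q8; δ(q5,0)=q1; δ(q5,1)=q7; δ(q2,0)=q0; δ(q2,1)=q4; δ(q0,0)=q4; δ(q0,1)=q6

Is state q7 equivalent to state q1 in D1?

No

Every state is reachable, so we keep all 9.
Initial partition by acceptance: {q2,q3,q4,q5,q7} | {q0,q1,q6,q8}.
Refine {q2,q3,q4,q5,q7} on symbol 0: members go to different blocks, giving {q2,q3,q5} and {q4,q7}.
No further refinement is possible. Final partition (3 blocks): {q2,q3,q5} | {q0,q1,q6,q8} | {q4,q7}.
q7 and q1 end up in different blocks, so they are distinguishable. For instance, the string 'ε' is accepted from only q7.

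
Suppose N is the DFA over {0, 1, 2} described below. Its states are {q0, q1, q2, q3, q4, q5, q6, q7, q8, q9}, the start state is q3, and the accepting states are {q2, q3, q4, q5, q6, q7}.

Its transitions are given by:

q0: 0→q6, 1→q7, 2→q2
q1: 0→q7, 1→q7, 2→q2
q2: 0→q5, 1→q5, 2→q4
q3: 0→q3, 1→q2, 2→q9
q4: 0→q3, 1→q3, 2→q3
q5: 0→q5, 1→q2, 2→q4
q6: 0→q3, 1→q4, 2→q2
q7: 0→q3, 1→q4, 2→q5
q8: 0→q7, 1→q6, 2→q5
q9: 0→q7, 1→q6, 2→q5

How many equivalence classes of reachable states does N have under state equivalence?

First remove the unreachable states {q0,q1,q8}; 7 states remain.
Start with accepting vs non-accepting: {q2,q3,q4,q5,q6,q7} | {q9}.
Refine {q2,q3,q4,q5,q6,q7} on symbol 2: members go to different blocks, giving {q2,q4,q5,q6,q7} and {q3}.
Split {q2,q4,q5,q6,q7} by δ(·,0) → {q4,q6,q7} and {q2,q5}.
Refine {q4,q6,q7} on symbol 1: members go to different blocks, giving {q6,q7} and {q4}.
Stable partition: {q6,q7} | {q9} | {q3} | {q2,q5} | {q4} — 5 equivalence classes.

5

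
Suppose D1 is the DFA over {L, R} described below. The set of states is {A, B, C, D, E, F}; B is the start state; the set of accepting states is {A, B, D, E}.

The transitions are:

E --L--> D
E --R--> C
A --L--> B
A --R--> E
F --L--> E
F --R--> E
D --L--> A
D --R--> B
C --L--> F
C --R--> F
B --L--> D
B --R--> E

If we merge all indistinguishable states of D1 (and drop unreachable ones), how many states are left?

Start with accepting vs non-accepting: {A,B,D,E} | {C,F}.
On input R, block {A,B,D,E} splits into {A,B,D} and {E}.
Refine {A,B,D} on symbol R: members go to different blocks, giving {A,B} and {D}.
Split {A,B} by δ(·,L) → {A} and {B}.
Split {C,F} by δ(·,L) → {C} and {F}.
Stable partition: {A} | {C} | {E} | {D} | {B} | {F} — 6 equivalence classes.

6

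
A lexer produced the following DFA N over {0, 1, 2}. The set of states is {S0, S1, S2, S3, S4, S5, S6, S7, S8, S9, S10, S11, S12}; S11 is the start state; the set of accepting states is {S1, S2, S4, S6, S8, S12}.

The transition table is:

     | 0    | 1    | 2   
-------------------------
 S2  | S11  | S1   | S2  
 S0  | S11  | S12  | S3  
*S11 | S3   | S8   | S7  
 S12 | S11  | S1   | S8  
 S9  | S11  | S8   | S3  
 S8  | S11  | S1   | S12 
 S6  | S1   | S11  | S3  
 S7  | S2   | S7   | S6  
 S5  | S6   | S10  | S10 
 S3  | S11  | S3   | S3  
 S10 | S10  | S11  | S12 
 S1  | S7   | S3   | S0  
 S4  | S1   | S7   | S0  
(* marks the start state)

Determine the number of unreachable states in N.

No path from S11 leads to S4, S5, S9, S10; the other 9 states are all reachable.

4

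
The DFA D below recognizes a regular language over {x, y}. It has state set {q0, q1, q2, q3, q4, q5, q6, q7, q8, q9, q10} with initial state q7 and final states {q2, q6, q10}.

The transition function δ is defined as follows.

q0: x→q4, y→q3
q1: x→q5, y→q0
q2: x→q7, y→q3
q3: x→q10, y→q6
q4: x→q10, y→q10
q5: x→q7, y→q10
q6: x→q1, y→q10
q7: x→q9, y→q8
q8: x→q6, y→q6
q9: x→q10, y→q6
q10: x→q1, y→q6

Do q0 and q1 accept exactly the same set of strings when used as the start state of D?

No

Reachable states from the start: {q0,q1,q3,q4,q5,q6,q7,q8,q9,q10}. Unreachable: {q2} — drop them.
Initial partition by acceptance: {q6,q10} | {q0,q1,q3,q4,q5,q7,q8,q9}.
On input x, block {q0,q1,q3,q4,q5,q7,q8,q9} splits into {q0,q1,q5,q7} and {q3,q4,q8,q9}.
On input x, block {q0,q1,q5,q7} splits into {q0,q7} and {q1,q5}.
On input x, block {q1,q5} splits into {q1} and {q5}.
The partition is now stable with 5 blocks: {q6,q10} | {q0,q7} | {q3,q4,q8,q9} | {q1} | {q5}.
q0 and q1 end up in different blocks, so they are distinguishable. For instance, the string 'xx' is accepted from only q0.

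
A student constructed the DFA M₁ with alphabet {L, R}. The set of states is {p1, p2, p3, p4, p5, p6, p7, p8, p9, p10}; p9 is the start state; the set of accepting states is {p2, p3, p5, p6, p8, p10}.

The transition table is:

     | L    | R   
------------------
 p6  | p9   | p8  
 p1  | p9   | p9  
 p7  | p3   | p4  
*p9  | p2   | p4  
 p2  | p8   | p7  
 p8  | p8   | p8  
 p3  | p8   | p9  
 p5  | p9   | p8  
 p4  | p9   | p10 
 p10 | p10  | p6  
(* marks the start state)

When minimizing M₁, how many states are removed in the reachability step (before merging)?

2

Starting at p9 and following transitions, the reachable set is {p2, p3, p4, p6, p7, p8, p9, p10}. That leaves p1, p5 unreachable — 2 in total.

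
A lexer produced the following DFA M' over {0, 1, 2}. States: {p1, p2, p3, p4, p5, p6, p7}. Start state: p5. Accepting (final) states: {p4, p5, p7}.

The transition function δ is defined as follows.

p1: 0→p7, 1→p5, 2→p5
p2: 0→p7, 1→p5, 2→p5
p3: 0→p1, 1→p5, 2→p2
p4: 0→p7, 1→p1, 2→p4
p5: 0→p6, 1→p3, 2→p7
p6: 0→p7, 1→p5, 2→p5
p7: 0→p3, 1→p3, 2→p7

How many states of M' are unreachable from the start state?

1

No path from p5 leads to p4; the other 6 states are all reachable.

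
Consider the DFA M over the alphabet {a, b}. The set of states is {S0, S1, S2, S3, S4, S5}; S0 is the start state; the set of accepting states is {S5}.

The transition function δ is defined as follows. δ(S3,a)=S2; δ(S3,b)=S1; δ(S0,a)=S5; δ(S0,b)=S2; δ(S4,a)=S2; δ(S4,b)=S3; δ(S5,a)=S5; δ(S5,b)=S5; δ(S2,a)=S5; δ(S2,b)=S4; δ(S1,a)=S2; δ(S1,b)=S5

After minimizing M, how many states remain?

P0 = {S5} | {S0,S1,S2,S3,S4}.
Refine {S0,S1,S2,S3,S4} on symbol a: members go to different blocks, giving {S1,S3,S4} and {S0,S2}.
Split {S1,S3,S4} by δ(·,b) → {S3,S4} and {S1}.
On input b, block {S3,S4} splits into {S3} and {S4}.
Refine {S0,S2} on symbol b: members go to different blocks, giving {S0} and {S2}.
Stable partition: {S5} | {S3} | {S0} | {S1} | {S4} | {S2} — 6 equivalence classes.

6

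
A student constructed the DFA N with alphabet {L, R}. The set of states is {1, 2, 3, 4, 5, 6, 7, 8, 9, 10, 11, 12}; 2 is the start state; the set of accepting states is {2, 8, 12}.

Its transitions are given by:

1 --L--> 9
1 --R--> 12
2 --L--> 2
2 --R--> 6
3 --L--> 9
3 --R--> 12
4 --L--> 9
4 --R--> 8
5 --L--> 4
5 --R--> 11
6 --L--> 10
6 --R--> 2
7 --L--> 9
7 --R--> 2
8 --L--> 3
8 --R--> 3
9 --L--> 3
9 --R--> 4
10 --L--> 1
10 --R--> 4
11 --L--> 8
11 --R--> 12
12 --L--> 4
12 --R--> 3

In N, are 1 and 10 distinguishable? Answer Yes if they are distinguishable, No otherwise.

Yes

Reachable states from the start: {1,2,3,4,6,8,9,10,12}. Unreachable: {5,7,11} — drop them.
Start with accepting vs non-accepting: {2,8,12} | {1,3,4,6,9,10}.
Refine {2,8,12} on symbol L: members go to different blocks, giving {8,12} and {2}.
Refine {1,3,4,6,9,10} on symbol R: members go to different blocks, giving {1,3,4} and {9,10} and {6}.
The partition is now stable with 5 blocks: {8,12} | {1,3,4} | {2} | {9,10} | {6}.
1 and 10 end up in different blocks, so they are distinguishable. For instance, the string 'R' is accepted from only 1.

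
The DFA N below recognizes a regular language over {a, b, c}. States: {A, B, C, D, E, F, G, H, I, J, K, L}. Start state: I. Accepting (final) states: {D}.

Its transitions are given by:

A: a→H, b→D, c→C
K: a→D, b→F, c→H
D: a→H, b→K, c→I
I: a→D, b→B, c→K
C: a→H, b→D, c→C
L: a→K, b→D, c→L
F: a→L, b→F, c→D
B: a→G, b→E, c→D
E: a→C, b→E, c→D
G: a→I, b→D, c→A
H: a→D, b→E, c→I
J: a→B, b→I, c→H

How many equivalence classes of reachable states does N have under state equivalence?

Reachable states from the start: {A,B,C,D,E,F,G,H,I,K,L}. Unreachable: {J} — drop them.
P0 = {D} | {A,B,C,E,F,G,H,I,K,L}.
Refine {A,B,C,E,F,G,H,I,K,L} on symbol a: members go to different blocks, giving {A,B,C,E,F,G,L} and {H,I,K}.
Refine {A,B,C,E,F,G,L} on symbol a: members go to different blocks, giving {A,C,G,L} and {B,E,F}.
No further refinement is possible. Final partition (4 blocks): {D} | {A,C,G,L} | {H,I,K} | {B,E,F}.

4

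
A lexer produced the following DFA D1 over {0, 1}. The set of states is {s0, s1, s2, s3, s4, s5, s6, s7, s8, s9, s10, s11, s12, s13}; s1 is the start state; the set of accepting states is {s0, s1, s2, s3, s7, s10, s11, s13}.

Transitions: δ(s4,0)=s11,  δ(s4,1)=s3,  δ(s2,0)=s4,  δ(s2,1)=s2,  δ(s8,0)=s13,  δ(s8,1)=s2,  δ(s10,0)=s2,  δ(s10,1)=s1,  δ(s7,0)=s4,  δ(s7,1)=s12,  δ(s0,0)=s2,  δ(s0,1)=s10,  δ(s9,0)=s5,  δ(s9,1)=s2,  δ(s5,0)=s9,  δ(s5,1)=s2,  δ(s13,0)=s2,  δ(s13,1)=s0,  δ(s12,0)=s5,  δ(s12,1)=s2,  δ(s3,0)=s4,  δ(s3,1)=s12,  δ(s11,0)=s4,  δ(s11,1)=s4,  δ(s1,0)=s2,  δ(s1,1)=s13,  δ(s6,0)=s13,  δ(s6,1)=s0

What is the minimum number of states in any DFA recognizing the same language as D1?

States {s6,s7,s8} cannot be reached from the start state, so discard them.
Initial partition by acceptance: {s0,s1,s2,s3,s10,s11,s13} | {s4,s5,s9,s12}.
Refine {s0,s1,s2,s3,s10,s11,s13} on symbol 0: members go to different blocks, giving {s0,s1,s10,s13} and {s2,s3,s11}.
Split {s4,s5,s9,s12} by δ(·,0) → {s5,s9,s12} and {s4}.
Refine {s2,s3,s11} on symbol 1: members go to different blocks, giving {s2} and {s3} and {s11}.
The partition is now stable with 6 blocks: {s0,s1,s10,s13} | {s5,s9,s12} | {s2} | {s4} | {s3} | {s11}.

6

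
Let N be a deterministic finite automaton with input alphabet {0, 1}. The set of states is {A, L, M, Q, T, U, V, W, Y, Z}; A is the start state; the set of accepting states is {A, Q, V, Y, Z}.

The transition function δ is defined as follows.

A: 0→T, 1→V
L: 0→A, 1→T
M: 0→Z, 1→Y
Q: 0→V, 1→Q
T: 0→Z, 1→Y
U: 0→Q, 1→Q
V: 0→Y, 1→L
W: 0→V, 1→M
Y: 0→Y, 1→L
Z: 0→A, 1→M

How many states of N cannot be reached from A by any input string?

3

BFS from A reaches {A, L, M, T, V, Y, Z}; the 3 state(s) Q, U, W are never visited.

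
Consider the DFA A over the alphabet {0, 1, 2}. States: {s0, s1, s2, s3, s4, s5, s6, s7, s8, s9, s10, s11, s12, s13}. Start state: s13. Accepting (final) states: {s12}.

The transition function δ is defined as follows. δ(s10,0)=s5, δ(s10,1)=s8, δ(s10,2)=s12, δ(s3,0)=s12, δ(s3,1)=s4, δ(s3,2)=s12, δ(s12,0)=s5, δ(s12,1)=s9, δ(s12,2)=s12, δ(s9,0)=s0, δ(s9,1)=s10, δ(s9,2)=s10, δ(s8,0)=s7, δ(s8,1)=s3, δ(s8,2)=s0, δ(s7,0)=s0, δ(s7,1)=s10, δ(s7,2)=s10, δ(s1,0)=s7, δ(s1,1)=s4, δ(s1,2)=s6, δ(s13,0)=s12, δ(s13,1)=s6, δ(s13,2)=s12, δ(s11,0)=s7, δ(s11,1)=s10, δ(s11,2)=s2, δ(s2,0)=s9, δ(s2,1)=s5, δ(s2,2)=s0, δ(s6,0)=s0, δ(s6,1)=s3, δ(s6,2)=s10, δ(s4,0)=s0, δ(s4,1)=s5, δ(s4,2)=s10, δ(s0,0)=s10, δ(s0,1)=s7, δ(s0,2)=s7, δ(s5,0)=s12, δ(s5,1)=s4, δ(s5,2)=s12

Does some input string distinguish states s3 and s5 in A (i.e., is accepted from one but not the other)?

States {s1,s2,s11} cannot be reached from the start state, so discard them.
Start with accepting vs non-accepting: {s12} | {s0,s3,s4,s5,s6,s7,s8,s9,s10,s13}.
On input 0, block {s0,s3,s4,s5,s6,s7,s8,s9,s10,s13} splits into {s0,s4,s6,s7,s8,s9,s10} and {s3,s5,s13}.
Split {s0,s4,s6,s7,s8,s9,s10} by δ(·,0) → {s0,s4,s6,s7,s8,s9} and {s10}.
Split {s0,s4,s6,s7,s8,s9} by δ(·,0) → {s4,s6,s7,s8,s9} and {s0}.
Refine {s4,s6,s7,s8,s9} on symbol 0: members go to different blocks, giving {s4,s6,s7,s9} and {s8}.
Split {s4,s6,s7,s9} by δ(·,1) → {s4,s6} and {s7,s9}.
The partition is now stable with 7 blocks: {s12} | {s4,s6} | {s3,s5,s13} | {s10} | {s0} | {s8} | {s7,s9}.
s3 and s5 lie in the same block of the stable partition, so they are equivalent — no string distinguishes them.

No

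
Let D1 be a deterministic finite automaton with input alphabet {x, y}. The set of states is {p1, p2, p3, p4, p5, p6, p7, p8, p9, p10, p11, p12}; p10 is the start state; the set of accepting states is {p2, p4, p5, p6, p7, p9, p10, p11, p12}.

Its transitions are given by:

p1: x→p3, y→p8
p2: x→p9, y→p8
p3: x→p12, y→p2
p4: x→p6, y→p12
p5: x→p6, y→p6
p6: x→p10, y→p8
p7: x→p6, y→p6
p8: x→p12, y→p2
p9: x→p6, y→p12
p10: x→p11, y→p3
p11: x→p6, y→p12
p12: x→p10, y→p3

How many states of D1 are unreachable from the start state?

Starting at p10 and following transitions, the reachable set is {p2, p3, p6, p8, p9, p10, p11, p12}. That leaves p1, p4, p5, p7 unreachable — 4 in total.

4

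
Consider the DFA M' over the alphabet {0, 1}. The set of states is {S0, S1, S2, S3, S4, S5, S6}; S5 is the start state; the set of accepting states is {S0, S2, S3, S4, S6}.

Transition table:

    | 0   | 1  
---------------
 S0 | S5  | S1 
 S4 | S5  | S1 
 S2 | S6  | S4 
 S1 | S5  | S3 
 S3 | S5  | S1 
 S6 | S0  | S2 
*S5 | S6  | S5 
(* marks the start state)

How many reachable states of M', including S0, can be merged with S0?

3

Every state is reachable, so we keep all 7.
Initial partition by acceptance: {S0,S2,S3,S4,S6} | {S1,S5}.
Refine {S0,S2,S3,S4,S6} on symbol 0: members go to different blocks, giving {S0,S3,S4} and {S2,S6}.
Refine {S1,S5} on symbol 0: members go to different blocks, giving {S1} and {S5}.
Refine {S2,S6} on symbol 0: members go to different blocks, giving {S2} and {S6}.
Stable partition: {S0,S3,S4} | {S1} | {S2} | {S5} | {S6} — 5 equivalence classes.
The equivalence class containing S0 is {S0,S3,S4}, of size 3.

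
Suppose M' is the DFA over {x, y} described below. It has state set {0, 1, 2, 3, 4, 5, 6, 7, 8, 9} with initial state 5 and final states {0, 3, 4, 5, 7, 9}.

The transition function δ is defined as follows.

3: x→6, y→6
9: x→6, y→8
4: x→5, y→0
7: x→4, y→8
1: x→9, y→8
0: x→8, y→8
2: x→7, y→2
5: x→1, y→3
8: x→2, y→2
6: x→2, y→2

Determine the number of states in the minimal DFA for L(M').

Every state is reachable, so we keep all 10.
Start with accepting vs non-accepting: {0,3,4,5,7,9} | {1,2,6,8}.
Refine {0,3,4,5,7,9} on symbol x: members go to different blocks, giving {0,3,5,9} and {4,7}.
Split {0,3,5,9} by δ(·,y) → {0,3,9} and {5}.
Refine {1,2,6,8} on symbol x: members go to different blocks, giving {6,8} and {1} and {2}.
Split {4,7} by δ(·,x) → {4} and {7}.
Stable partition: {0,3,9} | {6,8} | {4} | {5} | {1} | {2} | {7} — 7 equivalence classes.

7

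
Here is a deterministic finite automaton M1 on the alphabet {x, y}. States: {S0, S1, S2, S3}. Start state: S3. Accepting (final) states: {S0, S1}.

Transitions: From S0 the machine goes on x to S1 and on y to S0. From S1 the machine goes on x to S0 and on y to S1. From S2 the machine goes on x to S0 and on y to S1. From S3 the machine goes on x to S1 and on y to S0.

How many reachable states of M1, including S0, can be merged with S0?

States {S2} cannot be reached from the start state, so discard them.
P0 = {S0,S1} | {S3}.
Stable partition: {S0,S1} | {S3} — 2 equivalence classes.
State S0 belongs to the block {S0,S1}, which has 2 states.

2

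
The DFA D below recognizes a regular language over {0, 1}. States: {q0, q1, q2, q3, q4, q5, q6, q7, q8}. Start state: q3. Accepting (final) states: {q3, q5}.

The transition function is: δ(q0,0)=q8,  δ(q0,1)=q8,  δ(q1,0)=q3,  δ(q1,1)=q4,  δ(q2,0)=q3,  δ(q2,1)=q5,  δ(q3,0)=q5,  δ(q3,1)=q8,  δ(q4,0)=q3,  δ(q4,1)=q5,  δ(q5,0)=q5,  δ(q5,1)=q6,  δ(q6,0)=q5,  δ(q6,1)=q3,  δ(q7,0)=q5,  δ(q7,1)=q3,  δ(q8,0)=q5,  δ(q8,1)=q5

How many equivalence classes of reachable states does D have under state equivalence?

2

First remove the unreachable states {q0,q1,q2,q4,q7}; 4 states remain.
P0 = {q3,q5} | {q6,q8}.
The partition is now stable with 2 blocks: {q3,q5} | {q6,q8}.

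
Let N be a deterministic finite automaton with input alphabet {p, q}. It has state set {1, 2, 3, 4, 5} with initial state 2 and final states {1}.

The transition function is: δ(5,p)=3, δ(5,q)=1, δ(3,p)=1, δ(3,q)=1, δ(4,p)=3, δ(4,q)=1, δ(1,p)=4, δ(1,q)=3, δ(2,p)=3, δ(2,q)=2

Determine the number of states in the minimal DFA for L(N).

First remove the unreachable states {5}; 4 states remain.
P0 = {1} | {2,3,4}.
On input p, block {2,3,4} splits into {2,4} and {3}.
On input q, block {2,4} splits into {2} and {4}.
No further refinement is possible. Final partition (4 blocks): {1} | {2} | {3} | {4}.

4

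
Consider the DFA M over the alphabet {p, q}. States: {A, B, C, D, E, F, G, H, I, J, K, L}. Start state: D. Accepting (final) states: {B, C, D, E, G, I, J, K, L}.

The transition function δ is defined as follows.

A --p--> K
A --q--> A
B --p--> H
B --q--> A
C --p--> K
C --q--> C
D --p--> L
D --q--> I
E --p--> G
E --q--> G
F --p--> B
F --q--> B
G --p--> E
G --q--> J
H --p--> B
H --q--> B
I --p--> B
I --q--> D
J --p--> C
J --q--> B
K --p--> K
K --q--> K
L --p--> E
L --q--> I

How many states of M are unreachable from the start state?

BFS from D reaches {A, B, C, D, E, G, H, I, J, K, L}; the 1 state(s) F are never visited.

1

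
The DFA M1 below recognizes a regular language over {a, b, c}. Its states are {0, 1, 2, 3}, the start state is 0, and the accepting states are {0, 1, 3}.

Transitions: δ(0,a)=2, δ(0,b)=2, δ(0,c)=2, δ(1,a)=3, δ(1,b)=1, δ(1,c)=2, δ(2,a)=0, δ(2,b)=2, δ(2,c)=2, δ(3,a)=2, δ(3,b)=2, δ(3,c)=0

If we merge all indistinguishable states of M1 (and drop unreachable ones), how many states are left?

2

States {1,3} cannot be reached from the start state, so discard them.
Initial partition by acceptance: {0} | {2}.
No further refinement is possible. Final partition (2 blocks): {0} | {2}.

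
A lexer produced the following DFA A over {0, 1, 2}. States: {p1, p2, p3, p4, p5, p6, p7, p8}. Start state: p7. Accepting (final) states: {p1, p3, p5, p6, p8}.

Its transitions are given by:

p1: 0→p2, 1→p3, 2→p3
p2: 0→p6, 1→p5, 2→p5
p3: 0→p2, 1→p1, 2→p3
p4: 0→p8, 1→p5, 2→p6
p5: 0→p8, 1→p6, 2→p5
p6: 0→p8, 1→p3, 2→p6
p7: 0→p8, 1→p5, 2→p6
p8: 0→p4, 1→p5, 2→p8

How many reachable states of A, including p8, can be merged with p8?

All states are reachable from the start state.
Start with accepting vs non-accepting: {p1,p3,p5,p6,p8} | {p2,p4,p7}.
Split {p1,p3,p5,p6,p8} by δ(·,0) → {p1,p3,p8} and {p5,p6}.
On input 1, block {p1,p3,p8} splits into {p1,p3} and {p8}.
Refine {p2,p4,p7} on symbol 0: members go to different blocks, giving {p4,p7} and {p2}.
Split {p5,p6} by δ(·,1) → {p5} and {p6}.
No further refinement is possible. Final partition (6 blocks): {p1,p3} | {p4,p7} | {p5} | {p8} | {p2} | {p6}.
State p8 belongs to the block {p8}, which has 1 states.

1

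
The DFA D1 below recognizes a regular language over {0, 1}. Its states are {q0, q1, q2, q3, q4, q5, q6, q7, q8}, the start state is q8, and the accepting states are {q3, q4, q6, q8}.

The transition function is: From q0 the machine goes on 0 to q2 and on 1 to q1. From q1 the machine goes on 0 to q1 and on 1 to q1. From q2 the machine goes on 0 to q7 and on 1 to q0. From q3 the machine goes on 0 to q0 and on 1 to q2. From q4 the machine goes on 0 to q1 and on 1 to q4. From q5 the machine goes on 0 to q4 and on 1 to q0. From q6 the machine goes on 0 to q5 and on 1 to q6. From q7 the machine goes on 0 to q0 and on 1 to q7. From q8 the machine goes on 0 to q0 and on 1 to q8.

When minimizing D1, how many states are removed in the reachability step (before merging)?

BFS from q8 reaches {q0, q1, q2, q7, q8}; the 4 state(s) q3, q4, q5, q6 are never visited.

4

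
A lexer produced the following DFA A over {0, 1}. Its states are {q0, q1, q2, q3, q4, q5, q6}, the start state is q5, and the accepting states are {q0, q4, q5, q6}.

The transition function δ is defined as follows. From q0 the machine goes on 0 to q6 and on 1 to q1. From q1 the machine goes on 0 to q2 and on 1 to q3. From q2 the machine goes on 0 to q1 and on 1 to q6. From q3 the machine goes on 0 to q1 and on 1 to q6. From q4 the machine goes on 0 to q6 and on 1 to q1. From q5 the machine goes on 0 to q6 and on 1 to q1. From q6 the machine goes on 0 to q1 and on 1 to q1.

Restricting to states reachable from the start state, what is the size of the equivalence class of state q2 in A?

2

Reachable states from the start: {q1,q2,q3,q5,q6}. Unreachable: {q0,q4} — drop them.
P0 = {q5,q6} | {q1,q2,q3}.
Refine {q5,q6} on symbol 0: members go to different blocks, giving {q5} and {q6}.
On input 1, block {q1,q2,q3} splits into {q2,q3} and {q1}.
The partition is now stable with 4 blocks: {q5} | {q2,q3} | {q6} | {q1}.
State q2 belongs to the block {q2,q3}, which has 2 states.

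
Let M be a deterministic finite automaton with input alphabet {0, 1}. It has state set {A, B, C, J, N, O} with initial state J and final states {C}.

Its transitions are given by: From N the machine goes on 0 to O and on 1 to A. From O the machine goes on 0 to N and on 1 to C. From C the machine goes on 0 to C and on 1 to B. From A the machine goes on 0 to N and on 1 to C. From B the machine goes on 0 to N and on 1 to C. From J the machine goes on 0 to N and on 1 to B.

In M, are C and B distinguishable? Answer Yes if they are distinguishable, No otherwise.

Every state is reachable, so we keep all 6.
Start with accepting vs non-accepting: {C} | {A,B,J,N,O}.
Refine {A,B,J,N,O} on symbol 1: members go to different blocks, giving {A,B,O} and {J,N}.
Refine {J,N} on symbol 0: members go to different blocks, giving {N} and {J}.
The partition is now stable with 4 blocks: {C} | {A,B,O} | {N} | {J}.
C and B end up in different blocks, so they are distinguishable. For instance, the string 'ε' is accepted from only C.

Yes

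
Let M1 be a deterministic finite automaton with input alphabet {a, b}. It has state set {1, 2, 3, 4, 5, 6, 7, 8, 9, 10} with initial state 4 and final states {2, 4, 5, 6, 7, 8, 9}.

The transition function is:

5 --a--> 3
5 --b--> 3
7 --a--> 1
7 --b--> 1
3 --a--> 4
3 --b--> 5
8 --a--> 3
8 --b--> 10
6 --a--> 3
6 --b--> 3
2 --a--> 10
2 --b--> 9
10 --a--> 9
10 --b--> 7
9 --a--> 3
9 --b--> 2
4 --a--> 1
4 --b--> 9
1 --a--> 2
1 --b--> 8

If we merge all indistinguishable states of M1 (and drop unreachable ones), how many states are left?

3

Reachable states from the start: {1,2,3,4,5,7,8,9,10}. Unreachable: {6} — drop them.
Initial partition by acceptance: {2,4,5,7,8,9} | {1,3,10}.
On input b, block {2,4,5,7,8,9} splits into {2,4,9} and {5,7,8}.
No further refinement is possible. Final partition (3 blocks): {2,4,9} | {1,3,10} | {5,7,8}.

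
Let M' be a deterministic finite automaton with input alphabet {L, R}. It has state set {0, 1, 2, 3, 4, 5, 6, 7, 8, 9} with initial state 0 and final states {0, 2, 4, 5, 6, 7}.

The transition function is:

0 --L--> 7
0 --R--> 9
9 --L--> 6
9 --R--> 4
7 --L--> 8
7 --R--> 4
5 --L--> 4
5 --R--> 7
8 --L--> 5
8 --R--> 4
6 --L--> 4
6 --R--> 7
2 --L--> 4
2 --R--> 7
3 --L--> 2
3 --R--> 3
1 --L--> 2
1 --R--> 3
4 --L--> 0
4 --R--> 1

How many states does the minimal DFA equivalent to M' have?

Every state is reachable, so we keep all 10.
Initial partition by acceptance: {0,2,4,5,6,7} | {1,3,8,9}.
On input L, block {0,2,4,5,6,7} splits into {0,2,4,5,6} and {7}.
Refine {0,2,4,5,6} on symbol L: members go to different blocks, giving {2,4,5,6} and {0}.
On input L, block {2,4,5,6} splits into {2,5,6} and {4}.
On input R, block {1,3,8,9} splits into {1,3} and {8,9}.
The partition is now stable with 6 blocks: {2,5,6} | {1,3} | {7} | {0} | {4} | {8,9}.

6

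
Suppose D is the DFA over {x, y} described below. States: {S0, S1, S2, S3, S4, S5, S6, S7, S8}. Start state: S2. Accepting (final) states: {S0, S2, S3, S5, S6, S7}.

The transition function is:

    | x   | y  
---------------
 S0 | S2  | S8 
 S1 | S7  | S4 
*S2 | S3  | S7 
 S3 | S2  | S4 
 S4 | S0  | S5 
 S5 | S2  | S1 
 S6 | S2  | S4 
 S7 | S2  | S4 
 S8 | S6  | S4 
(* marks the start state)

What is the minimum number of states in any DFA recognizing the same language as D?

P0 = {S0,S2,S3,S5,S6,S7} | {S1,S4,S8}.
On input y, block {S0,S2,S3,S5,S6,S7} splits into {S0,S3,S5,S6,S7} and {S2}.
Split {S1,S4,S8} by δ(·,y) → {S1,S8} and {S4}.
Split {S0,S3,S5,S6,S7} by δ(·,y) → {S3,S6,S7} and {S0,S5}.
Stable partition: {S3,S6,S7} | {S1,S8} | {S2} | {S4} | {S0,S5} — 5 equivalence classes.

5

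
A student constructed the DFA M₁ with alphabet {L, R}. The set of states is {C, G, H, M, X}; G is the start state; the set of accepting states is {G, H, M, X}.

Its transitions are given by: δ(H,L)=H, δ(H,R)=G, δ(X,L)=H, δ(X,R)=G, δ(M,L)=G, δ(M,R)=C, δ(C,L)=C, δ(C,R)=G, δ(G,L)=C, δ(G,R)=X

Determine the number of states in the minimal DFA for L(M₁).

3

States {M} cannot be reached from the start state, so discard them.
P0 = {G,H,X} | {C}.
On input L, block {G,H,X} splits into {H,X} and {G}.
No further refinement is possible. Final partition (3 blocks): {H,X} | {C} | {G}.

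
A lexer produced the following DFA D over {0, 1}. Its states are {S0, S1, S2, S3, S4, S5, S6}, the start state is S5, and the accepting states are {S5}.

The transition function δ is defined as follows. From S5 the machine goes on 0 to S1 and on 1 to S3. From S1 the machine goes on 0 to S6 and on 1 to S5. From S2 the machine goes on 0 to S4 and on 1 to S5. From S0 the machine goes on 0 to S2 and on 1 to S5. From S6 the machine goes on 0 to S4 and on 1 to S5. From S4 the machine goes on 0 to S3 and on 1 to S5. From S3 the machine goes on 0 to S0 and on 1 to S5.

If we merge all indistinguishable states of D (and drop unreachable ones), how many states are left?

Every state is reachable, so we keep all 7.
P0 = {S5} | {S0,S1,S2,S3,S4,S6}.
No further refinement is possible. Final partition (2 blocks): {S5} | {S0,S1,S2,S3,S4,S6}.

2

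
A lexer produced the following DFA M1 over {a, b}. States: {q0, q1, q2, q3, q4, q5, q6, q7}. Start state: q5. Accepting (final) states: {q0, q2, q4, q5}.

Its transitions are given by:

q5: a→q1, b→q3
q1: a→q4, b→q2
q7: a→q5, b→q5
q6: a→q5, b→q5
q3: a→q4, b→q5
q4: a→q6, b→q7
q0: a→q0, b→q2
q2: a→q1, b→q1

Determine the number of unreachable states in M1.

Starting at q5 and following transitions, the reachable set is {q1, q2, q3, q4, q5, q6, q7}. That leaves q0 unreachable — 1 in total.

1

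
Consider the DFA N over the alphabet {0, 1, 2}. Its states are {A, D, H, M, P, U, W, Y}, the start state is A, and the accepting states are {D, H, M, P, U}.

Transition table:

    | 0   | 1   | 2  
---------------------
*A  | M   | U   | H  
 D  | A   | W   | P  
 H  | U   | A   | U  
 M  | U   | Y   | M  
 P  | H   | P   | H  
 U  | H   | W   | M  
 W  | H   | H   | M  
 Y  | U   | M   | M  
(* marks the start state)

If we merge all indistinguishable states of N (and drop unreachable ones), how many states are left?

States {D,P} cannot be reached from the start state, so discard them.
Start with accepting vs non-accepting: {H,M,U} | {A,W,Y}.
No further refinement is possible. Final partition (2 blocks): {H,M,U} | {A,W,Y}.

2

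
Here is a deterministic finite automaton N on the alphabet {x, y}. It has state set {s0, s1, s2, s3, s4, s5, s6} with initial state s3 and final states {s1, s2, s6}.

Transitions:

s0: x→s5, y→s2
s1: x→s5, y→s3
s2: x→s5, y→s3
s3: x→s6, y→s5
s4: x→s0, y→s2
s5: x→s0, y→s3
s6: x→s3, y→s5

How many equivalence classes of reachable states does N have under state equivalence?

States {s1,s4} cannot be reached from the start state, so discard them.
Start with accepting vs non-accepting: {s2,s6} | {s0,s3,s5}.
Refine {s0,s3,s5} on symbol x: members go to different blocks, giving {s0,s5} and {s3}.
Refine {s2,s6} on symbol x: members go to different blocks, giving {s2} and {s6}.
Split {s0,s5} by δ(·,y) → {s0} and {s5}.
No further refinement is possible. Final partition (5 blocks): {s2} | {s0} | {s3} | {s6} | {s5}.

5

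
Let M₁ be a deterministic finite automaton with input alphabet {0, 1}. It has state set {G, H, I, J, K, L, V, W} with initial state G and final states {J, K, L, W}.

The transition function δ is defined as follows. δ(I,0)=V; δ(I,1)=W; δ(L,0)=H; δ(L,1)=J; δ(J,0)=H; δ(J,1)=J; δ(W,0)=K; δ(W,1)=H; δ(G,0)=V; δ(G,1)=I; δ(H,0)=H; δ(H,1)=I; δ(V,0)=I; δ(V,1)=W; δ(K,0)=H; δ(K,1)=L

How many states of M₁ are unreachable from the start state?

0

Exploring from G, all states are eventually visited, so none are unreachable.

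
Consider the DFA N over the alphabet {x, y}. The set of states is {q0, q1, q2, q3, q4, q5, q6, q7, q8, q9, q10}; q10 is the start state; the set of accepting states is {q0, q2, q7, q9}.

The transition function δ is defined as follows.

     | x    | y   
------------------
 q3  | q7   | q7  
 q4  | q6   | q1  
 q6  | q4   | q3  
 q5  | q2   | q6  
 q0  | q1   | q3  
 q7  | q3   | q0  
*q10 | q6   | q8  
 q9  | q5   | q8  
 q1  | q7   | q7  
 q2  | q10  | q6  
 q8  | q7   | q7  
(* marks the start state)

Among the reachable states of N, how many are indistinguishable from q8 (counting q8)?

First remove the unreachable states {q2,q5,q9}; 8 states remain.
P0 = {q0,q7} | {q1,q3,q4,q6,q8,q10}.
Refine {q0,q7} on symbol y: members go to different blocks, giving {q0} and {q7}.
Split {q1,q3,q4,q6,q8,q10} by δ(·,x) → {q1,q3,q8} and {q4,q6,q10}.
The partition is now stable with 4 blocks: {q0} | {q1,q3,q8} | {q7} | {q4,q6,q10}.
The equivalence class containing q8 is {q1,q3,q8}, of size 3.

3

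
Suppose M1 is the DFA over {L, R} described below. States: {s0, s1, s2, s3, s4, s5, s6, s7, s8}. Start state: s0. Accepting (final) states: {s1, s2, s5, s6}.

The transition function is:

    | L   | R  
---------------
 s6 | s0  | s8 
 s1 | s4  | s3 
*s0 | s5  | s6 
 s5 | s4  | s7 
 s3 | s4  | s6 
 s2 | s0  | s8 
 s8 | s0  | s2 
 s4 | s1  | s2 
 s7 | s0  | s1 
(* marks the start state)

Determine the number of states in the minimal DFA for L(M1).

Every state is reachable, so we keep all 9.
Start with accepting vs non-accepting: {s1,s2,s5,s6} | {s0,s3,s4,s7,s8}.
Refine {s0,s3,s4,s7,s8} on symbol L: members go to different blocks, giving {s3,s7,s8} and {s0,s4}.
No further refinement is possible. Final partition (3 blocks): {s1,s2,s5,s6} | {s3,s7,s8} | {s0,s4}.

3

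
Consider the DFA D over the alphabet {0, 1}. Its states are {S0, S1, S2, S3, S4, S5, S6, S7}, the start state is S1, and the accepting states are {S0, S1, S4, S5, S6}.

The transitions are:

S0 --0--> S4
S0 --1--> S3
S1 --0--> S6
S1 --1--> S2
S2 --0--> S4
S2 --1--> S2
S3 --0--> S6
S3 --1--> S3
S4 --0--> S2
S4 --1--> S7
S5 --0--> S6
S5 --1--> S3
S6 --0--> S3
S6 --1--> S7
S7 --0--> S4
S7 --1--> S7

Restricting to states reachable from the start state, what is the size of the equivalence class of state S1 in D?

1

States {S0,S5} cannot be reached from the start state, so discard them.
Start with accepting vs non-accepting: {S1,S4,S6} | {S2,S3,S7}.
Split {S1,S4,S6} by δ(·,0) → {S4,S6} and {S1}.
Stable partition: {S4,S6} | {S2,S3,S7} | {S1} — 3 equivalence classes.
State S1 belongs to the block {S1}, which has 1 states.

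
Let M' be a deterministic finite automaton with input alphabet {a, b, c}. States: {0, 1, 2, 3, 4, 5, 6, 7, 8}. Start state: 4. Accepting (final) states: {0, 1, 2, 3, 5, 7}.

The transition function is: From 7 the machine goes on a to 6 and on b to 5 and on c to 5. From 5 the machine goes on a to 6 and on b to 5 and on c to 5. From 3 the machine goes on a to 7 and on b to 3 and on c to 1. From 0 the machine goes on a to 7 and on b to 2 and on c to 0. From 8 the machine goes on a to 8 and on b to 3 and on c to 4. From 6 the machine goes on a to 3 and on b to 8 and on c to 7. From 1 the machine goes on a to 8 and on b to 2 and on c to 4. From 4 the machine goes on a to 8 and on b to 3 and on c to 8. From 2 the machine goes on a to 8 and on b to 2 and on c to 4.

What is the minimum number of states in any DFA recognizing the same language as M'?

5

Reachable states from the start: {1,2,3,4,5,6,7,8}. Unreachable: {0} — drop them.
Start with accepting vs non-accepting: {1,2,3,5,7} | {4,6,8}.
Split {1,2,3,5,7} by δ(·,a) → {1,2,5,7} and {3}.
Split {1,2,5,7} by δ(·,c) → {1,2} and {5,7}.
Refine {4,6,8} on symbol a: members go to different blocks, giving {4,8} and {6}.
Stable partition: {1,2} | {4,8} | {3} | {5,7} | {6} — 5 equivalence classes.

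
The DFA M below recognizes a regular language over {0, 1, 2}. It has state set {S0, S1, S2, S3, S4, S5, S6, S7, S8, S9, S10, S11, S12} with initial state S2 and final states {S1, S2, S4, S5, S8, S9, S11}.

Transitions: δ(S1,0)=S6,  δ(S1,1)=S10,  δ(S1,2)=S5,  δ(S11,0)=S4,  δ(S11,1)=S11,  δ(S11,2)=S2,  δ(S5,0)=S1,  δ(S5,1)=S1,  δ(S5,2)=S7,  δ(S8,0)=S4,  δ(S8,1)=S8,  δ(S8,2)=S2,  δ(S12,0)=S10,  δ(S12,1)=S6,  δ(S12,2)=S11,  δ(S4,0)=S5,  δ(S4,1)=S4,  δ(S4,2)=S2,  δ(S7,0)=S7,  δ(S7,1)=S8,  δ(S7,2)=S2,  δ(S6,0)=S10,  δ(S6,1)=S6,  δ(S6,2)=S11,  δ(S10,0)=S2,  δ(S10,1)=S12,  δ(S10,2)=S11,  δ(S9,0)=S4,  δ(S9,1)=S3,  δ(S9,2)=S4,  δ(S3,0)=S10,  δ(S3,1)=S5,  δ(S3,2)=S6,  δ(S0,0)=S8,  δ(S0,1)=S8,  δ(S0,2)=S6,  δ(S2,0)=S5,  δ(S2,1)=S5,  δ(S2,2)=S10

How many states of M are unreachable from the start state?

BFS from S2 reaches {S1, S2, S4, S5, S6, S7, S8, S10, S11, S12}; the 3 state(s) S0, S3, S9 are never visited.

3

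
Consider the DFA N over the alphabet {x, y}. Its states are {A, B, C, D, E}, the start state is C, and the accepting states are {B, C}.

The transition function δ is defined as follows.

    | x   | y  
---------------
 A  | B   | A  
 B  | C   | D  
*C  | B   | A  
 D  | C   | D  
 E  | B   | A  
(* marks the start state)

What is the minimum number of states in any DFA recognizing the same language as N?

2

First remove the unreachable states {E}; 4 states remain.
P0 = {B,C} | {A,D}.
The partition is now stable with 2 blocks: {B,C} | {A,D}.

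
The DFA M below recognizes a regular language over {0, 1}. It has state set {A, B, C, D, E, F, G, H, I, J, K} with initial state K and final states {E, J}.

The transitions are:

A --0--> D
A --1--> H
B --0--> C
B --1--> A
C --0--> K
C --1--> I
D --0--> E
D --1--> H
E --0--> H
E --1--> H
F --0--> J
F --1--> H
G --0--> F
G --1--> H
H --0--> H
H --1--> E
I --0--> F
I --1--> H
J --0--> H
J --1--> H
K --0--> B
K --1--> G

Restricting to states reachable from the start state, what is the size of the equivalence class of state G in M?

Start with accepting vs non-accepting: {E,J} | {A,B,C,D,F,G,H,I,K}.
Refine {A,B,C,D,F,G,H,I,K} on symbol 0: members go to different blocks, giving {A,B,C,G,H,I,K} and {D,F}.
On input 0, block {A,B,C,G,H,I,K} splits into {B,C,H,K} and {A,G,I}.
Split {B,C,H,K} by δ(·,1) → {B,C,K} and {H}.
The partition is now stable with 5 blocks: {E,J} | {B,C,K} | {D,F} | {A,G,I} | {H}.
The equivalence class containing G is {A,G,I}, of size 3.

3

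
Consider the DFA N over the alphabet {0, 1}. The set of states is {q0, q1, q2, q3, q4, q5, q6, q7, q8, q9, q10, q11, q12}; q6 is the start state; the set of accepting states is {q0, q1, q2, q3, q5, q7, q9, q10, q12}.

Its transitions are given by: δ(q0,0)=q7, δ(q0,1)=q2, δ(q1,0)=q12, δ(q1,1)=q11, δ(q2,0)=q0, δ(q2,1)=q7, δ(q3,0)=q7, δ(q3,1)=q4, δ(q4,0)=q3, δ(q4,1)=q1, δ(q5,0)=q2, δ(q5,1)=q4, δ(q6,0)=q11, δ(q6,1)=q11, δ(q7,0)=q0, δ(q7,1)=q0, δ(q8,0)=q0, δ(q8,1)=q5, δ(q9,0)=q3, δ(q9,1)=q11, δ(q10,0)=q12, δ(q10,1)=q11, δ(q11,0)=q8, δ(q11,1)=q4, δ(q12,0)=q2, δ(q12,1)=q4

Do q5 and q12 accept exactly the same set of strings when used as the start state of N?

First remove the unreachable states {q9,q10}; 11 states remain.
Initial partition by acceptance: {q0,q1,q2,q3,q5,q7,q12} | {q4,q6,q8,q11}.
Refine {q0,q1,q2,q3,q5,q7,q12} on symbol 1: members go to different blocks, giving {q1,q3,q5,q12} and {q0,q2,q7}.
Split {q1,q3,q5,q12} by δ(·,0) → {q3,q5,q12} and {q1}.
Split {q4,q6,q8,q11} by δ(·,0) → {q6,q11} and {q4} and {q8}.
On input 0, block {q6,q11} splits into {q6} and {q11}.
The partition is now stable with 7 blocks: {q3,q5,q12} | {q6} | {q0,q2,q7} | {q1} | {q4} | {q8} | {q11}.
q5 and q12 lie in the same block of the stable partition, so they are equivalent — no string distinguishes them.

Yes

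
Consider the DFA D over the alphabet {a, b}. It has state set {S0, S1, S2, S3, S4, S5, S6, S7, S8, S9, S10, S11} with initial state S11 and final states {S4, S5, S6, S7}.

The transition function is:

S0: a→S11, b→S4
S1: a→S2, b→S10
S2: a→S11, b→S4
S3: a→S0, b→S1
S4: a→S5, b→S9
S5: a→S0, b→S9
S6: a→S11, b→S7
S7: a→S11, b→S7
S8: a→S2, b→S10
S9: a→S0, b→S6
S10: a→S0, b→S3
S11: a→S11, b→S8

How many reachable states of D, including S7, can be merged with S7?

P0 = {S4,S5,S6,S7} | {S0,S1,S2,S3,S8,S9,S10,S11}.
Refine {S4,S5,S6,S7} on symbol a: members go to different blocks, giving {S5,S6,S7} and {S4}.
Split {S5,S6,S7} by δ(·,b) → {S6,S7} and {S5}.
Split {S0,S1,S2,S3,S8,S9,S10,S11} by δ(·,b) → {S1,S3,S8,S10,S11} and {S0,S2} and {S9}.
Split {S1,S3,S8,S10,S11} by δ(·,a) → {S1,S3,S8,S10} and {S11}.
The partition is now stable with 7 blocks: {S6,S7} | {S1,S3,S8,S10} | {S4} | {S5} | {S0,S2} | {S9} | {S11}.
The equivalence class containing S7 is {S6,S7}, of size 2.

2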